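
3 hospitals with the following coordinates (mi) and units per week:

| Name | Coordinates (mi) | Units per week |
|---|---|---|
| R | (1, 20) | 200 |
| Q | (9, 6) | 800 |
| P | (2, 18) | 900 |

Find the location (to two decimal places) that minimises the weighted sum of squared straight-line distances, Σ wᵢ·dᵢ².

The minimiser of Σwᵢ‖p−pᵢ‖² is the weighted centroid p* = (Σwᵢpᵢ)/(Σwᵢ).
Σwᵢ = 1900.
Σwᵢxᵢ = 200·1 + 800·9 + 900·2 = 9200.
Σwᵢyᵢ = 200·20 + 800·6 + 900·18 = 25000.
x* = 9200/1900 = 4.84, y* = 25000/1900 = 13.16.

(4.84, 13.16)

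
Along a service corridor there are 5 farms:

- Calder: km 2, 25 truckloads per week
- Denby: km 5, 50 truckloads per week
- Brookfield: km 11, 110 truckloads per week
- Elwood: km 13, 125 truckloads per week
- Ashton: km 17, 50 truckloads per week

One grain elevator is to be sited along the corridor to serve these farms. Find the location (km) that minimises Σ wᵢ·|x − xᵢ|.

For a sum of weighted absolute distances on a line, the optimum is the weighted median (not the mean). Total weight W = 360; half-weight = 180.
Sort by position and accumulate weight:
  km 2 (Calder, w=25) → cum 25
  km 5 (Denby, w=50) → cum 75
  km 11 (Brookfield, w=110) → cum 185  ≥ 180 → median here
  km 13 (Elwood, w=125) → cum 310
  km 17 (Ashton, w=50) → cum 360
Optimal location: km 11.

x = 11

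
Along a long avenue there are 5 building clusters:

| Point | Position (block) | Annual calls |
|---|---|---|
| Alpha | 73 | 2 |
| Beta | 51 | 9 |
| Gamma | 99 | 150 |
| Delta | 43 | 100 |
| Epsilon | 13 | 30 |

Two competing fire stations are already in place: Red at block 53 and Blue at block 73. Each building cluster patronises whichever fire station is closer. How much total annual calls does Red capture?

139

The indifferent point is the midpoint (53+73)/2 = 63; building clusters left of it (closer to Red at 53) go to Red, those right go to Blue.
  Epsilon at 13 (w=30) → Red
  Delta at 43 (w=100) → Red
  Beta at 51 (w=9) → Red
  Alpha at 73 (w=2) → Blue
  Gamma at 99 (w=150) → Blue
Red captures 139; Blue captures 152.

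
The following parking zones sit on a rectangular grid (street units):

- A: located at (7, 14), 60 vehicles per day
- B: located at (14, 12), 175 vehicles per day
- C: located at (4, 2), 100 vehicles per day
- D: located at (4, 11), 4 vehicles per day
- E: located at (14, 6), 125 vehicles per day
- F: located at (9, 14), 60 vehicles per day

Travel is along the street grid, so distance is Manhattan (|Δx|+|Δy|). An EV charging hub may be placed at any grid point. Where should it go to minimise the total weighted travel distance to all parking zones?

(14, 12)

Manhattan distance separates: Σwᵢ(|x−xᵢ|+|y−yᵢ|) = Σwᵢ|x−xᵢ| + Σwᵢ|y−yᵢ|, so x and y are optimised independently as 1-D weighted medians.
Total weight W = 524; half = 262.
x-coordinate, sorted with cumulative weight:
  x=4 (C, w=100) cum 100
  x=4 (D, w=4) cum 104
  x=7 (A, w=60) cum 164
  x=9 (F, w=60) cum 224
  x=14 (B, w=175) cum 399  ← median
  x=14 (E, w=125) cum 524
⇒ x* = 14
y-coordinate, sorted with cumulative weight:
  y=2 (C, w=100) cum 100
  y=6 (E, w=125) cum 225
  y=11 (D, w=4) cum 229
  y=12 (B, w=175) cum 404  ← median
  y=14 (A, w=60) cum 464
  y=14 (F, w=60) cum 524
⇒ y* = 12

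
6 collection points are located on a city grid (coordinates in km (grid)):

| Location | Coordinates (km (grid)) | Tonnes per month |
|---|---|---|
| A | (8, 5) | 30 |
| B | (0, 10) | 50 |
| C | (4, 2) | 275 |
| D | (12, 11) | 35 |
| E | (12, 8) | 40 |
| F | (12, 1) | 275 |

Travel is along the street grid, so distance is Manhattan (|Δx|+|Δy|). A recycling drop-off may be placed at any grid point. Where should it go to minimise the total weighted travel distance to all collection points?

(8, 2)

Manhattan distance separates: Σwᵢ(|x−xᵢ|+|y−yᵢ|) = Σwᵢ|x−xᵢ| + Σwᵢ|y−yᵢ|, so x and y are optimised independently as 1-D weighted medians.
Total weight W = 705; half = 352.5.
x-coordinate, sorted with cumulative weight:
  x=0 (B, w=50) cum 50
  x=4 (C, w=275) cum 325
  x=8 (A, w=30) cum 355  ← median
  x=12 (D, w=35) cum 390
  x=12 (E, w=40) cum 430
  x=12 (F, w=275) cum 705
⇒ x* = 8
y-coordinate, sorted with cumulative weight:
  y=1 (F, w=275) cum 275
  y=2 (C, w=275) cum 550  ← median
  y=5 (A, w=30) cum 580
  y=8 (E, w=40) cum 620
  y=10 (B, w=50) cum 670
  y=11 (D, w=35) cum 705
⇒ y* = 2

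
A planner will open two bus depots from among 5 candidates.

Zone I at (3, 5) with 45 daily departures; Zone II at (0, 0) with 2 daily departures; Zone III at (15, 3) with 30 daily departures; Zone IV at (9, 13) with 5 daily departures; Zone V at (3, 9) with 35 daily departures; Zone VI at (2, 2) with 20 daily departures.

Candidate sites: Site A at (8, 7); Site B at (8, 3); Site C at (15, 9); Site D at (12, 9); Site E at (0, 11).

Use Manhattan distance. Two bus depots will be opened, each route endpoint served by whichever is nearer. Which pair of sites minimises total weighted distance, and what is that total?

Evaluate every pair (each demand assigned to the nearer of the two):
  {Site B, Site E}: total = 917
  {Site A, Site B}: total = 967
  {Site A, Site C}: total = 1025
  {Site B, Site D}: total = 1037
  {Site C, Site E}: total = 1052
  {Site B, Site C}: total = 1092
  {Site A, Site E}: total = 1097
  {Site A, Site D}: total = 1115
  {Site D, Site E}: total = 1127
  {Site C, Site D}: total = 1497
Best pair: {Site B, Site E} with total 917.

{Site B, Site E}, total 917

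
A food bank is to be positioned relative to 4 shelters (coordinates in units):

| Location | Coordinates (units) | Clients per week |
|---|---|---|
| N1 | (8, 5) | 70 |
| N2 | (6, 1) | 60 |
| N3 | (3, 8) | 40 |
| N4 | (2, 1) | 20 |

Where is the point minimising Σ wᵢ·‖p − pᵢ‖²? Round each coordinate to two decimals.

The minimiser of Σwᵢ‖p−pᵢ‖² is the weighted centroid p* = (Σwᵢpᵢ)/(Σwᵢ).
Σwᵢ = 190.
Σwᵢxᵢ = 70·8 + 60·6 + 40·3 + 20·2 = 1080.
Σwᵢyᵢ = 70·5 + 60·1 + 40·8 + 20·1 = 750.
x* = 1080/190 = 5.68, y* = 750/190 = 3.95.

(5.68, 3.95)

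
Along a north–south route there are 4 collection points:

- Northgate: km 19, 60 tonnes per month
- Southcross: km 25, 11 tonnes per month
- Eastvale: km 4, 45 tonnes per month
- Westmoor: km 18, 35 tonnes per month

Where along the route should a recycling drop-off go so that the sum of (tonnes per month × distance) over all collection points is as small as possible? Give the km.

x = 18

For a sum of weighted absolute distances on a line, the optimum is the weighted median (not the mean). Total weight W = 151; half-weight = 75.5.
Sort by position and accumulate weight:
  km 4 (Eastvale, w=45) → cum 45
  km 18 (Westmoor, w=35) → cum 80  ≥ 75.5 → median here
  km 19 (Northgate, w=60) → cum 140
  km 25 (Southcross, w=11) → cum 151
Optimal location: km 18.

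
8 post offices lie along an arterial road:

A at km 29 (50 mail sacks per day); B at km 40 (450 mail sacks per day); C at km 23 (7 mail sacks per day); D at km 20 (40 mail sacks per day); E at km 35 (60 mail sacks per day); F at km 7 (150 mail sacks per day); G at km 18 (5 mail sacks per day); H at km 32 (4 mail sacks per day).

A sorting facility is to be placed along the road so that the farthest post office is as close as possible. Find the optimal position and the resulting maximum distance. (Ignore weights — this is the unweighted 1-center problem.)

location 23.5, max distance 16.5

The 1-center on a line is the midpoint of the two extreme points: leftmost at 7, rightmost at 40.
Optimal location = (7 + 40)/2 = 23.5; maximum distance = (40 − 7)/2 = 16.5.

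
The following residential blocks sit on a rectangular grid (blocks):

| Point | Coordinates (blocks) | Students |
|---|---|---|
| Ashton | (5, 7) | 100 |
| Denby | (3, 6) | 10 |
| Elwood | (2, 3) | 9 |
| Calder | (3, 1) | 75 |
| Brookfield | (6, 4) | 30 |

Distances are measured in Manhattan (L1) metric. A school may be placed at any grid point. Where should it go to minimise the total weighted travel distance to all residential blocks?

Manhattan distance separates: Σwᵢ(|x−xᵢ|+|y−yᵢ|) = Σwᵢ|x−xᵢ| + Σwᵢ|y−yᵢ|, so x and y are optimised independently as 1-D weighted medians.
Total weight W = 224; half = 112.
x-coordinate, sorted with cumulative weight:
  x=2 (Elwood, w=9) cum 9
  x=3 (Denby, w=10) cum 19
  x=3 (Calder, w=75) cum 94
  x=5 (Ashton, w=100) cum 194  ← median
  x=6 (Brookfield, w=30) cum 224
⇒ x* = 5
y-coordinate, sorted with cumulative weight:
  y=1 (Calder, w=75) cum 75
  y=3 (Elwood, w=9) cum 84
  y=4 (Brookfield, w=30) cum 114  ← median
  y=6 (Denby, w=10) cum 124
  y=7 (Ashton, w=100) cum 224
⇒ y* = 4

(5, 4)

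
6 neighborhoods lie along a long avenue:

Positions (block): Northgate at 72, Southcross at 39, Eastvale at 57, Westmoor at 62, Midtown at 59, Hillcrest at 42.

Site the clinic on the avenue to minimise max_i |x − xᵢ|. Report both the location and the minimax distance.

The 1-center on a line is the midpoint of the two extreme points: leftmost at 39, rightmost at 72.
Optimal location = (39 + 72)/2 = 55.5; maximum distance = (72 − 39)/2 = 16.5.

location 55.5, max distance 16.5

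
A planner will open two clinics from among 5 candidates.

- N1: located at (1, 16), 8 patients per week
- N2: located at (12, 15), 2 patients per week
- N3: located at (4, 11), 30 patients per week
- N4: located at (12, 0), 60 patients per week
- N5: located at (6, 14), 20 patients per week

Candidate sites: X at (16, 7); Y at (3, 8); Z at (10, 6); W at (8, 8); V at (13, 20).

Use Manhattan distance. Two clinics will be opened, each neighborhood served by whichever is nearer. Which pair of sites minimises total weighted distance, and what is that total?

Evaluate every pair (each demand assigned to the nearer of the two):
  {Y, Z}: total = 882
  {Z, W}: total = 992
  {X, Y}: total = 1064
  {Y, W}: total = 1102
  {X, W}: total = 1172
  {Z, V}: total = 1190
  {W, V}: total = 1222
  {X, Z}: total = 1224
  {Y, V}: total = 1412
  {X, V}: total = 1540
Best pair: {Y, Z} with total 882.

{Y, Z}, total 882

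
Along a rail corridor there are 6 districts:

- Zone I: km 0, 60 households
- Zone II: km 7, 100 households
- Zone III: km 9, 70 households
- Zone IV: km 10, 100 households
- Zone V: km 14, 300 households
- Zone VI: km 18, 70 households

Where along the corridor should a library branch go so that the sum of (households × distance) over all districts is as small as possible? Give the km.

x = 14

For a sum of weighted absolute distances on a line, the optimum is the weighted median (not the mean). Total weight W = 700; half-weight = 350.
Sort by position and accumulate weight:
  km 0 (Zone I, w=60) → cum 60
  km 7 (Zone II, w=100) → cum 160
  km 9 (Zone III, w=70) → cum 230
  km 10 (Zone IV, w=100) → cum 330
  km 14 (Zone V, w=300) → cum 630  ≥ 350 → median here
  km 18 (Zone VI, w=70) → cum 700
Optimal location: km 14.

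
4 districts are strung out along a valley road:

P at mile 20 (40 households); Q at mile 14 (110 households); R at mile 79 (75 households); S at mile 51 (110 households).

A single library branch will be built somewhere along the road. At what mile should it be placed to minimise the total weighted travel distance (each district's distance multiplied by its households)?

For a sum of weighted absolute distances on a line, the optimum is the weighted median (not the mean). Total weight W = 335; half-weight = 167.5.
Sort by position and accumulate weight:
  mile 14 (Q, w=110) → cum 110
  mile 20 (P, w=40) → cum 150
  mile 51 (S, w=110) → cum 260  ≥ 167.5 → median here
  mile 79 (R, w=75) → cum 335
Optimal location: mile 51.

x = 51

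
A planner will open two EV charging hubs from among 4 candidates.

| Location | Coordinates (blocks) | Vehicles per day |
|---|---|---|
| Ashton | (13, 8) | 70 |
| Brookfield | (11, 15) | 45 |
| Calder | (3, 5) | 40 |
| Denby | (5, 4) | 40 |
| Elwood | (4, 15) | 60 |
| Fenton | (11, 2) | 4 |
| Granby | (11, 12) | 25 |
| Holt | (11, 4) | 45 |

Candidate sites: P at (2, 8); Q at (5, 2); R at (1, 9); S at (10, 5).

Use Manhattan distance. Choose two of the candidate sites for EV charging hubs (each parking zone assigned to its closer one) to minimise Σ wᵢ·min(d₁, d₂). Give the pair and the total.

Evaluate every pair (each demand assigned to the nearer of the two):
  {P, S}: total = 2161
  {R, S}: total = 2241
  {Q, S}: total = 2341
  {P, Q}: total = 2979
  {Q, R}: total = 3159
  {P, R}: total = 3440
Best pair: {P, S} with total 2161.

{P, S}, total 2161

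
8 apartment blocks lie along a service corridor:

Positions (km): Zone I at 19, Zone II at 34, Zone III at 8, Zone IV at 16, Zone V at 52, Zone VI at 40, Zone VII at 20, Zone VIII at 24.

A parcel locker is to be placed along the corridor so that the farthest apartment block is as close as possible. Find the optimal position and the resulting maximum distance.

location 30, max distance 22

The 1-center on a line is the midpoint of the two extreme points: leftmost at 8, rightmost at 52.
Optimal location = (8 + 52)/2 = 30; maximum distance = (52 − 8)/2 = 22.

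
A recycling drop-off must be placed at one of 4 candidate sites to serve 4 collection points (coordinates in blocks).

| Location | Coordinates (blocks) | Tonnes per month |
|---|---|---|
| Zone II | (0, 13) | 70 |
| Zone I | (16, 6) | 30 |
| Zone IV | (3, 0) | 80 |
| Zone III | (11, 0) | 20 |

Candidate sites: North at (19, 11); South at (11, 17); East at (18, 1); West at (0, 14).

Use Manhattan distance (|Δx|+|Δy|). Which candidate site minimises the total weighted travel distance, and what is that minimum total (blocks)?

West, total 2650 blocks

Total weighted distance at each candidate:
  North (19, 11): total = 4250
  South (11, 17): total = 3870
  East (18, 1): total = 3750
  West (0, 14): total = 2650
Minimum is at West with total 2650 blocks.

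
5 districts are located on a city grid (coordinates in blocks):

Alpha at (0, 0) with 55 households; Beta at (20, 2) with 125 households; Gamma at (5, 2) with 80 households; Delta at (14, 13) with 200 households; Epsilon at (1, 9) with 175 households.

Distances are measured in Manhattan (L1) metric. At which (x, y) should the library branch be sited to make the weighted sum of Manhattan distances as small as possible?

Manhattan distance separates: Σwᵢ(|x−xᵢ|+|y−yᵢ|) = Σwᵢ|x−xᵢ| + Σwᵢ|y−yᵢ|, so x and y are optimised independently as 1-D weighted medians.
Total weight W = 635; half = 317.5.
x-coordinate, sorted with cumulative weight:
  x=0 (Alpha, w=55) cum 55
  x=1 (Epsilon, w=175) cum 230
  x=5 (Gamma, w=80) cum 310
  x=14 (Delta, w=200) cum 510  ← median
  x=20 (Beta, w=125) cum 635
⇒ x* = 14
y-coordinate, sorted with cumulative weight:
  y=0 (Alpha, w=55) cum 55
  y=2 (Beta, w=125) cum 180
  y=2 (Gamma, w=80) cum 260
  y=9 (Epsilon, w=175) cum 435  ← median
  y=13 (Delta, w=200) cum 635
⇒ y* = 9

(14, 9)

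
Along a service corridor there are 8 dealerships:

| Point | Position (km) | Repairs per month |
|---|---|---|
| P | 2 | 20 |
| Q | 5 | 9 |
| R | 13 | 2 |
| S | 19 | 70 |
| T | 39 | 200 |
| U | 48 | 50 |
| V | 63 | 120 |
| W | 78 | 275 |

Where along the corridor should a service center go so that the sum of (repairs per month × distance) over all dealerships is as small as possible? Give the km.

For a sum of weighted absolute distances on a line, the optimum is the weighted median (not the mean). Total weight W = 746; half-weight = 373.
Sort by position and accumulate weight:
  km 2 (P, w=20) → cum 20
  km 5 (Q, w=9) → cum 29
  km 13 (R, w=2) → cum 31
  km 19 (S, w=70) → cum 101
  km 39 (T, w=200) → cum 301
  km 48 (U, w=50) → cum 351
  km 63 (V, w=120) → cum 471  ≥ 373 → median here
  km 78 (W, w=275) → cum 746
Optimal location: km 63.

x = 63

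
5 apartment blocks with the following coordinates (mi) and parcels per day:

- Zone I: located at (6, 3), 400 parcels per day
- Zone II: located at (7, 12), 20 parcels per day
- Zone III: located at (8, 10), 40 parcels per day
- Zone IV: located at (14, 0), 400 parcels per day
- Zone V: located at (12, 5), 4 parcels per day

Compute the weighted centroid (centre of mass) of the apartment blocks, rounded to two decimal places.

The minimiser of Σwᵢ‖p−pᵢ‖² is the weighted centroid p* = (Σwᵢpᵢ)/(Σwᵢ).
Σwᵢ = 864.
Σwᵢxᵢ = 400·6 + 20·7 + 40·8 + 400·14 + 4·12 = 8508.
Σwᵢyᵢ = 400·3 + 20·12 + 40·10 + 400·0 + 4·5 = 1860.
x* = 8508/864 = 9.85, y* = 1860/864 = 2.15.

(9.85, 2.15)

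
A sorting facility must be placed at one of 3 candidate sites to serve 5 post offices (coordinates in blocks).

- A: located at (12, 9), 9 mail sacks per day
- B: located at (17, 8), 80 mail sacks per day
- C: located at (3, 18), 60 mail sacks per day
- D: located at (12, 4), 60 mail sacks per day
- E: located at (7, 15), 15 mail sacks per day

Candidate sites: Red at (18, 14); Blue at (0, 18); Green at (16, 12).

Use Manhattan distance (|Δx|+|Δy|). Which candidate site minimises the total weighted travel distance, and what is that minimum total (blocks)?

Green, total 2503 blocks

Total weighted distance at each candidate:
  Red (18, 14): total = 2939
  Blue (0, 18): total = 4239
  Green (16, 12): total = 2503
Minimum is at Green with total 2503 blocks.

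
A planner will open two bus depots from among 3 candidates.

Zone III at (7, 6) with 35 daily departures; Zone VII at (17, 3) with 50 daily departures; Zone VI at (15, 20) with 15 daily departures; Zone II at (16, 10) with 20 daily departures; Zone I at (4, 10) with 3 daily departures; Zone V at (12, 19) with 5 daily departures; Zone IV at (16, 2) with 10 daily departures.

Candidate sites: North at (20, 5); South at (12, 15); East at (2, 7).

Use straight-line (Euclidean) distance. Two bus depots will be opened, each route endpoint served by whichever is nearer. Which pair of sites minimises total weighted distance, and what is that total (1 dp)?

{North, South}, total 854.5

Evaluate every pair (each demand assigned to the nearer of the two):
  {North, South}: total = 854.5
  {North, East}: total = 862.9
  {South, East}: total = 1210.8
Best pair: {North, South} with total 854.5.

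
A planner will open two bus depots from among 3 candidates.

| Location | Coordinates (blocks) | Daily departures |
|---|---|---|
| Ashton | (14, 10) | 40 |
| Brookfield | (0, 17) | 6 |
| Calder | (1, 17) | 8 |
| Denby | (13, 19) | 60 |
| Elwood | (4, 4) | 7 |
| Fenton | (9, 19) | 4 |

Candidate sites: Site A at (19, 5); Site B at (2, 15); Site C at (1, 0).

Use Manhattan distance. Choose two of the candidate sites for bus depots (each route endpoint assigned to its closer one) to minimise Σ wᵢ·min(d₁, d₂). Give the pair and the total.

Evaluate every pair (each demand assigned to the nearer of the two):
  {Site A, Site B}: total = 1483
  {Site B, Site C}: total = 1721
  {Site A, Site C}: total = 1989
Best pair: {Site A, Site B} with total 1483.

{Site A, Site B}, total 1483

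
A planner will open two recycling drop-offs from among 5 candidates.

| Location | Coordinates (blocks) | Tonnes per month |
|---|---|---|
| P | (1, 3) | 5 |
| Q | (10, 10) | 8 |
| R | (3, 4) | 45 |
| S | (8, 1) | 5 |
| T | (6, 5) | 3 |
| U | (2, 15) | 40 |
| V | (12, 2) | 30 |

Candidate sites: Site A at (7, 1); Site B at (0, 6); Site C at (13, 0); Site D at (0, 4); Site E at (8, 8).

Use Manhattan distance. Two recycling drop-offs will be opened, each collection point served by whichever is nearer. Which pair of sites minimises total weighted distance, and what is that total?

{Site C, Site D}, total 910

Evaluate every pair (each demand assigned to the nearer of the two):
  {Site C, Site D}: total = 910
  {Site B, Site C}: total = 930
  {Site A, Site D}: total = 961
  {Site A, Site B}: total = 981
  {Site D, Site E}: total = 1047
  {Site B, Site E}: total = 1067
  {Site A, Site E}: total = 1107
  {Site C, Site E}: total = 1152
  {Site B, Site D}: total = 1193
  {Site A, Site C}: total = 1321
Best pair: {Site C, Site D} with total 910.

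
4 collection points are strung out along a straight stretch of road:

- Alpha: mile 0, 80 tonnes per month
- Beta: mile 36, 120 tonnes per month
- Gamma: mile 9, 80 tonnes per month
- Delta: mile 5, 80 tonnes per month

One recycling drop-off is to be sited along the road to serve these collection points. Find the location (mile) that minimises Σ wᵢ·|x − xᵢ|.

x = 9

For a sum of weighted absolute distances on a line, the optimum is the weighted median (not the mean). Total weight W = 360; half-weight = 180.
Sort by position and accumulate weight:
  mile 0 (Alpha, w=80) → cum 80
  mile 5 (Delta, w=80) → cum 160
  mile 9 (Gamma, w=80) → cum 240  ≥ 180 → median here
  mile 36 (Beta, w=120) → cum 360
Optimal location: mile 9.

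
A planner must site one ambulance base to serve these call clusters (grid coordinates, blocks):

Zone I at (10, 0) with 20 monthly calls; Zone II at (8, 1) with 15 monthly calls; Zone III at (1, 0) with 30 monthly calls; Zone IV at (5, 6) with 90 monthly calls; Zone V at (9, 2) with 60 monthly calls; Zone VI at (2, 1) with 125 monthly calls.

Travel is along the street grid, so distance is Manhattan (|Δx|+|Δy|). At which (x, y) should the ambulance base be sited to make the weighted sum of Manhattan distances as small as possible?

Manhattan distance separates: Σwᵢ(|x−xᵢ|+|y−yᵢ|) = Σwᵢ|x−xᵢ| + Σwᵢ|y−yᵢ|, so x and y are optimised independently as 1-D weighted medians.
Total weight W = 340; half = 170.
x-coordinate, sorted with cumulative weight:
  x=1 (Zone III, w=30) cum 30
  x=2 (Zone VI, w=125) cum 155
  x=5 (Zone IV, w=90) cum 245  ← median
  x=8 (Zone II, w=15) cum 260
  x=9 (Zone V, w=60) cum 320
  x=10 (Zone I, w=20) cum 340
⇒ x* = 5
y-coordinate, sorted with cumulative weight:
  y=0 (Zone I, w=20) cum 20
  y=0 (Zone III, w=30) cum 50
  y=1 (Zone II, w=15) cum 65
  y=1 (Zone VI, w=125) cum 190  ← median
  y=2 (Zone V, w=60) cum 250
  y=6 (Zone IV, w=90) cum 340
⇒ y* = 1

(5, 1)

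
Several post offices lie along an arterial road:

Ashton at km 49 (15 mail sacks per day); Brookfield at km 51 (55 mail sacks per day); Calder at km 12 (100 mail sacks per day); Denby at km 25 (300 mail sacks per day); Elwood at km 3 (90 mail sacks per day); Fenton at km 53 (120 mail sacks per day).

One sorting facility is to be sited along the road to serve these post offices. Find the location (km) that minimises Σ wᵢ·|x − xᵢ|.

x = 25

For a sum of weighted absolute distances on a line, the optimum is the weighted median (not the mean). Total weight W = 680; half-weight = 340.
Sort by position and accumulate weight:
  km 3 (Elwood, w=90) → cum 90
  km 12 (Calder, w=100) → cum 190
  km 25 (Denby, w=300) → cum 490  ≥ 340 → median here
  km 49 (Ashton, w=15) → cum 505
  km 51 (Brookfield, w=55) → cum 560
  km 53 (Fenton, w=120) → cum 680
Optimal location: km 25.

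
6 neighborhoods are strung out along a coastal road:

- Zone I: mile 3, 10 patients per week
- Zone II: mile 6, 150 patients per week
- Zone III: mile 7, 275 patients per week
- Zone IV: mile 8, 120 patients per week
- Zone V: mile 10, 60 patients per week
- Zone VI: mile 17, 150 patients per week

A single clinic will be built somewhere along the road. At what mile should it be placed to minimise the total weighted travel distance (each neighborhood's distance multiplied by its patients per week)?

x = 7

For a sum of weighted absolute distances on a line, the optimum is the weighted median (not the mean). Total weight W = 765; half-weight = 382.5.
Sort by position and accumulate weight:
  mile 3 (Zone I, w=10) → cum 10
  mile 6 (Zone II, w=150) → cum 160
  mile 7 (Zone III, w=275) → cum 435  ≥ 382.5 → median here
  mile 8 (Zone IV, w=120) → cum 555
  mile 10 (Zone V, w=60) → cum 615
  mile 17 (Zone VI, w=150) → cum 765
Optimal location: mile 7.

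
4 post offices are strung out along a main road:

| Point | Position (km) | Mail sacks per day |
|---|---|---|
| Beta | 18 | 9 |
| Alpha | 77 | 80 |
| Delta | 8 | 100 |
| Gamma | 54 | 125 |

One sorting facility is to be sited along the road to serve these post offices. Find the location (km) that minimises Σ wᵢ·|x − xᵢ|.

x = 54

For a sum of weighted absolute distances on a line, the optimum is the weighted median (not the mean). Total weight W = 314; half-weight = 157.
Sort by position and accumulate weight:
  km 8 (Delta, w=100) → cum 100
  km 18 (Beta, w=9) → cum 109
  km 54 (Gamma, w=125) → cum 234  ≥ 157 → median here
  km 77 (Alpha, w=80) → cum 314
Optimal location: km 54.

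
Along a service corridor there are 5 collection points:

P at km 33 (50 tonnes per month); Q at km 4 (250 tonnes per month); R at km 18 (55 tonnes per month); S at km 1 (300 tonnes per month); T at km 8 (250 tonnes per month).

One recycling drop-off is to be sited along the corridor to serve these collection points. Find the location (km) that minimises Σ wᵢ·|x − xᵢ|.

For a sum of weighted absolute distances on a line, the optimum is the weighted median (not the mean). Total weight W = 905; half-weight = 452.5.
Sort by position and accumulate weight:
  km 1 (S, w=300) → cum 300
  km 4 (Q, w=250) → cum 550  ≥ 452.5 → median here
  km 8 (T, w=250) → cum 800
  km 18 (R, w=55) → cum 855
  km 33 (P, w=50) → cum 905
Optimal location: km 4.

x = 4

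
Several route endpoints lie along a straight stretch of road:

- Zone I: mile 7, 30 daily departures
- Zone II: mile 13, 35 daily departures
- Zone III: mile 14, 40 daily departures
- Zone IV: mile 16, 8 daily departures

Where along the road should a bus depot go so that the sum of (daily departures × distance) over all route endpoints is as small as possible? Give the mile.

x = 13

For a sum of weighted absolute distances on a line, the optimum is the weighted median (not the mean). Total weight W = 113; half-weight = 56.5.
Sort by position and accumulate weight:
  mile 7 (Zone I, w=30) → cum 30
  mile 13 (Zone II, w=35) → cum 65  ≥ 56.5 → median here
  mile 14 (Zone III, w=40) → cum 105
  mile 16 (Zone IV, w=8) → cum 113
Optimal location: mile 13.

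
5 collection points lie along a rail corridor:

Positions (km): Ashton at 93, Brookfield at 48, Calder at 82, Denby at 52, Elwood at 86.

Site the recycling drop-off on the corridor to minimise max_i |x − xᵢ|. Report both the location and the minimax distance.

The 1-center on a line is the midpoint of the two extreme points: leftmost at 48, rightmost at 93.
Optimal location = (48 + 93)/2 = 70.5; maximum distance = (93 − 48)/2 = 22.5.

location 70.5, max distance 22.5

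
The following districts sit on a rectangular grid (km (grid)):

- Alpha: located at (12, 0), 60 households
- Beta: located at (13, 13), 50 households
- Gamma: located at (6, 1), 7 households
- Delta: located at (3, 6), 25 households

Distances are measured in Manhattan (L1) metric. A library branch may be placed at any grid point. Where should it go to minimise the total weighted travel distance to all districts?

(12, 6)

Manhattan distance separates: Σwᵢ(|x−xᵢ|+|y−yᵢ|) = Σwᵢ|x−xᵢ| + Σwᵢ|y−yᵢ|, so x and y are optimised independently as 1-D weighted medians.
Total weight W = 142; half = 71.
x-coordinate, sorted with cumulative weight:
  x=3 (Delta, w=25) cum 25
  x=6 (Gamma, w=7) cum 32
  x=12 (Alpha, w=60) cum 92  ← median
  x=13 (Beta, w=50) cum 142
⇒ x* = 12
y-coordinate, sorted with cumulative weight:
  y=0 (Alpha, w=60) cum 60
  y=1 (Gamma, w=7) cum 67
  y=6 (Delta, w=25) cum 92  ← median
  y=13 (Beta, w=50) cum 142
⇒ y* = 6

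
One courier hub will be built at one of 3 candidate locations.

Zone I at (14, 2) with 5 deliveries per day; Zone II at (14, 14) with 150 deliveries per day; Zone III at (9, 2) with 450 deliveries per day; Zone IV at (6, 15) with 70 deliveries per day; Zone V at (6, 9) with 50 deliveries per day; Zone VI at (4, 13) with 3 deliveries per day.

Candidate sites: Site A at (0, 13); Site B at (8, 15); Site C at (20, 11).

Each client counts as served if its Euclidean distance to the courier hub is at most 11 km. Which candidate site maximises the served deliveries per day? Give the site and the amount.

Site B, covering 273

Coverage radius r = 11 km; a point is covered iff (Δx)²+(Δy)² ≤ 11² = 121.
  Site A (0, 13): covers {Zone IV, Zone V, Zone VI} → 123
  Site B (8, 15): covers {Zone II, Zone IV, Zone V, Zone VI} → 273
  Site C (20, 11): covers {Zone I, Zone II} → 155
Maximum coverage at Site B: 273 deliveries per day.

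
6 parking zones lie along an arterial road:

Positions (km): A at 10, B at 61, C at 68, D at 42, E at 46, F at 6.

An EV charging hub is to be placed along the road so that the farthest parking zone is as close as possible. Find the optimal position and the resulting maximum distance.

location 37, max distance 31

The 1-center on a line is the midpoint of the two extreme points: leftmost at 6, rightmost at 68.
Optimal location = (6 + 68)/2 = 37; maximum distance = (68 − 6)/2 = 31.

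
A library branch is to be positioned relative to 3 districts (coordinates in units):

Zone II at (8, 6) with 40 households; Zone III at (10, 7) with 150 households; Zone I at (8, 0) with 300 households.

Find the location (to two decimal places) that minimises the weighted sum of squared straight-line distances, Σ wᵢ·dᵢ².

The minimiser of Σwᵢ‖p−pᵢ‖² is the weighted centroid p* = (Σwᵢpᵢ)/(Σwᵢ).
Σwᵢ = 490.
Σwᵢxᵢ = 40·8 + 150·10 + 300·8 = 4220.
Σwᵢyᵢ = 40·6 + 150·7 + 300·0 = 1290.
x* = 4220/490 = 8.61, y* = 1290/490 = 2.63.

(8.61, 2.63)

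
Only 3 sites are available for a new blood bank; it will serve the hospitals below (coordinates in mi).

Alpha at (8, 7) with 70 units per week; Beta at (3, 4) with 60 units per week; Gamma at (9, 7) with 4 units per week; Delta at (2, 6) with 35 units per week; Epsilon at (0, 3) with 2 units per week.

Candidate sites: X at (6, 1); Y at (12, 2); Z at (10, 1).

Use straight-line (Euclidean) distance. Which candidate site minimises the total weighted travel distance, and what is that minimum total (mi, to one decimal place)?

Total weighted distance at each candidate:
  X (6, 1): total = 960.9
  Y (12, 2): total = 1425.8
  Z (10, 1): total = 1274.6
Minimum is at X with total 960.9 mi.

X, total 960.9 mi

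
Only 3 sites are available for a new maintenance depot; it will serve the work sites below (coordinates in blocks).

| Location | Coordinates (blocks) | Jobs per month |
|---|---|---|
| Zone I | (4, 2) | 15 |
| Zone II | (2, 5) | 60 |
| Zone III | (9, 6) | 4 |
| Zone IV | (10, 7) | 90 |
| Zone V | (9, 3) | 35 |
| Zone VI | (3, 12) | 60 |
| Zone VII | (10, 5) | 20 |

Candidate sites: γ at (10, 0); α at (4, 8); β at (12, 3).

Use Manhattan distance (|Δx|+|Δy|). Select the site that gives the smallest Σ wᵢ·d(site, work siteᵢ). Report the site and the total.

α, total 1878 blocks

Total weighted distance at each candidate:
  γ (10, 0): total = 2938
  α (4, 8): total = 1878
  β (12, 3): total = 2684
Minimum is at α with total 1878 blocks.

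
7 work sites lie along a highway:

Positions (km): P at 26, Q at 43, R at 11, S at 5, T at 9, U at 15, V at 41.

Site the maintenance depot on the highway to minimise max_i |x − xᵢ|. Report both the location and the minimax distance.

The 1-center on a line is the midpoint of the two extreme points: leftmost at 5, rightmost at 43.
Optimal location = (5 + 43)/2 = 24; maximum distance = (43 − 5)/2 = 19.

location 24, max distance 19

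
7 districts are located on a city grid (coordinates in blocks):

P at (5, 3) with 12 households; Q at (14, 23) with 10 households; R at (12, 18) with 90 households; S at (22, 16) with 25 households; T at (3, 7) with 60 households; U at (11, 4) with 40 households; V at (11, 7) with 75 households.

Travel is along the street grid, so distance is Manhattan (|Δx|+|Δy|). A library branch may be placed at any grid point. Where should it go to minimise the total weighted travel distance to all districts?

(11, 7)

Manhattan distance separates: Σwᵢ(|x−xᵢ|+|y−yᵢ|) = Σwᵢ|x−xᵢ| + Σwᵢ|y−yᵢ|, so x and y are optimised independently as 1-D weighted medians.
Total weight W = 312; half = 156.
x-coordinate, sorted with cumulative weight:
  x=3 (T, w=60) cum 60
  x=5 (P, w=12) cum 72
  x=11 (U, w=40) cum 112
  x=11 (V, w=75) cum 187  ← median
  x=12 (R, w=90) cum 277
  x=14 (Q, w=10) cum 287
  x=22 (S, w=25) cum 312
⇒ x* = 11
y-coordinate, sorted with cumulative weight:
  y=3 (P, w=12) cum 12
  y=4 (U, w=40) cum 52
  y=7 (T, w=60) cum 112
  y=7 (V, w=75) cum 187  ← median
  y=16 (S, w=25) cum 212
  y=18 (R, w=90) cum 302
  y=23 (Q, w=10) cum 312
⇒ y* = 7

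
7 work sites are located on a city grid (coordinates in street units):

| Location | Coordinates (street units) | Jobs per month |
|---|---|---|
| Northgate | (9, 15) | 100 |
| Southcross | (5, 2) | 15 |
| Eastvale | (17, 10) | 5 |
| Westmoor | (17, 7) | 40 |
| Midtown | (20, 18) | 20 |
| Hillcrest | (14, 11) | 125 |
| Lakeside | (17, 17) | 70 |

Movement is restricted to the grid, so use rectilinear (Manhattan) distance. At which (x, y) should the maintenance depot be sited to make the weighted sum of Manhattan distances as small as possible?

Manhattan distance separates: Σwᵢ(|x−xᵢ|+|y−yᵢ|) = Σwᵢ|x−xᵢ| + Σwᵢ|y−yᵢ|, so x and y are optimised independently as 1-D weighted medians.
Total weight W = 375; half = 187.5.
x-coordinate, sorted with cumulative weight:
  x=5 (Southcross, w=15) cum 15
  x=9 (Northgate, w=100) cum 115
  x=14 (Hillcrest, w=125) cum 240  ← median
  x=17 (Eastvale, w=5) cum 245
  x=17 (Westmoor, w=40) cum 285
  x=17 (Lakeside, w=70) cum 355
  x=20 (Midtown, w=20) cum 375
⇒ x* = 14
y-coordinate, sorted with cumulative weight:
  y=2 (Southcross, w=15) cum 15
  y=7 (Westmoor, w=40) cum 55
  y=10 (Eastvale, w=5) cum 60
  y=11 (Hillcrest, w=125) cum 185
  y=15 (Northgate, w=100) cum 285  ← median
  y=17 (Lakeside, w=70) cum 355
  y=18 (Midtown, w=20) cum 375
⇒ y* = 15

(14, 15)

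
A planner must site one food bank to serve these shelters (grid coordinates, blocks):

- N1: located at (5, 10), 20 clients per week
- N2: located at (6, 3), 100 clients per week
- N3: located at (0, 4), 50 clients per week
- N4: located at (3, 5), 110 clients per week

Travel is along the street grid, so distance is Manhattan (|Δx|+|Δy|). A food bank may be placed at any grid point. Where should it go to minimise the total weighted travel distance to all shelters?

Manhattan distance separates: Σwᵢ(|x−xᵢ|+|y−yᵢ|) = Σwᵢ|x−xᵢ| + Σwᵢ|y−yᵢ|, so x and y are optimised independently as 1-D weighted medians.
Total weight W = 280; half = 140.
x-coordinate, sorted with cumulative weight:
  x=0 (N3, w=50) cum 50
  x=3 (N4, w=110) cum 160  ← median
  x=5 (N1, w=20) cum 180
  x=6 (N2, w=100) cum 280
⇒ x* = 3
y-coordinate, sorted with cumulative weight:
  y=3 (N2, w=100) cum 100
  y=4 (N3, w=50) cum 150  ← median
  y=5 (N4, w=110) cum 260
  y=10 (N1, w=20) cum 280
⇒ y* = 4

(3, 4)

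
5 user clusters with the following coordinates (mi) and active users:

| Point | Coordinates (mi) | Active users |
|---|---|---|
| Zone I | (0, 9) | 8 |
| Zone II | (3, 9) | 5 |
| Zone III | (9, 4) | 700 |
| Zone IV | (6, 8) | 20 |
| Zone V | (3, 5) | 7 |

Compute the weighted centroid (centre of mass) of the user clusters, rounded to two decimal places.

(8.72, 4.21)

The minimiser of Σwᵢ‖p−pᵢ‖² is the weighted centroid p* = (Σwᵢpᵢ)/(Σwᵢ).
Σwᵢ = 740.
Σwᵢxᵢ = 8·0 + 5·3 + 700·9 + 20·6 + 7·3 = 6456.
Σwᵢyᵢ = 8·9 + 5·9 + 700·4 + 20·8 + 7·5 = 3112.
x* = 6456/740 = 8.72, y* = 3112/740 = 4.21.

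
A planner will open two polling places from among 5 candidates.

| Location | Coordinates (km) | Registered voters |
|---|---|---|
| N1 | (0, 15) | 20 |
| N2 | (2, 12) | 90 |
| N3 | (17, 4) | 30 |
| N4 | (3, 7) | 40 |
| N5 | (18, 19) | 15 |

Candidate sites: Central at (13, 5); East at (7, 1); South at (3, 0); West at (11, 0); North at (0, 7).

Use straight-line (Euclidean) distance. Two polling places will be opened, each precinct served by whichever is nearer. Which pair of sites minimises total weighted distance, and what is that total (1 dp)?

{Central, North}, total 1111.3

Evaluate every pair (each demand assigned to the nearer of the two):
  {Central, North}: total = 1111.3
  {West, North}: total = 1284.7
  {East, North}: total = 1394.3
  {South, North}: total = 1526.0
  {Central, South}: total = 2016.4
  {Central, East}: total = 2035.7
  {South, West}: total = 2189.7
  {East, West}: total = 2209.0
  {Central, West}: total = 2256.1
  {East, South}: total = 2299.3
Best pair: {Central, North} with total 1111.3.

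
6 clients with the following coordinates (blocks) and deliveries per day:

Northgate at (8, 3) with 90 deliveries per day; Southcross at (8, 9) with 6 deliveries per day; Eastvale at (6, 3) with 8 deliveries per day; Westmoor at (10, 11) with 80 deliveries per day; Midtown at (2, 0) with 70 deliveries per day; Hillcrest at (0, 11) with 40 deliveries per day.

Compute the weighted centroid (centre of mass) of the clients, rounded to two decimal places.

(5.97, 5.67)

The minimiser of Σwᵢ‖p−pᵢ‖² is the weighted centroid p* = (Σwᵢpᵢ)/(Σwᵢ).
Σwᵢ = 294.
Σwᵢxᵢ = 90·8 + 6·8 + 8·6 + 80·10 + 70·2 + 40·0 = 1756.
Σwᵢyᵢ = 90·3 + 6·9 + 8·3 + 80·11 + 70·0 + 40·11 = 1668.
x* = 1756/294 = 5.97, y* = 1668/294 = 5.67.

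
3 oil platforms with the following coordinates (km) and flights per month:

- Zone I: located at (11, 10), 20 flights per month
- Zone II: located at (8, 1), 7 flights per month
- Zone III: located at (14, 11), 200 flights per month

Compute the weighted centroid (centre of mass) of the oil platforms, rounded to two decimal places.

(13.55, 10.60)

The minimiser of Σwᵢ‖p−pᵢ‖² is the weighted centroid p* = (Σwᵢpᵢ)/(Σwᵢ).
Σwᵢ = 227.
Σwᵢxᵢ = 20·11 + 7·8 + 200·14 = 3076.
Σwᵢyᵢ = 20·10 + 7·1 + 200·11 = 2407.
x* = 3076/227 = 13.55, y* = 2407/227 = 10.60.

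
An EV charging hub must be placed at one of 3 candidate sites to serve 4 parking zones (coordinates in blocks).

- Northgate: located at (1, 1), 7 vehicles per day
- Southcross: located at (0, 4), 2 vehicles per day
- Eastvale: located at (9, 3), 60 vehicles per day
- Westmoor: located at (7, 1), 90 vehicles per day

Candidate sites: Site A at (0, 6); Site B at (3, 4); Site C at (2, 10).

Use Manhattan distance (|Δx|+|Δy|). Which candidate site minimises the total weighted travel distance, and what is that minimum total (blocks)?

Site B, total 1091 blocks

Total weighted distance at each candidate:
  Site A (0, 6): total = 1846
  Site B (3, 4): total = 1091
  Site C (2, 10): total = 2186
Minimum is at Site B with total 1091 blocks.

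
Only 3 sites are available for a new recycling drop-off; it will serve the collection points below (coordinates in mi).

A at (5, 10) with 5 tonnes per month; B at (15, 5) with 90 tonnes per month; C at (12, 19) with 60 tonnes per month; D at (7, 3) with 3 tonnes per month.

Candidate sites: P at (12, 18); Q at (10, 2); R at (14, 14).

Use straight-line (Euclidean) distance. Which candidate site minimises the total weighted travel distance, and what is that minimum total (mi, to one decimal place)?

R, total 1226.5 mi

Total weighted distance at each candidate:
  P (12, 18): total = 1361.3
  Q (10, 2): total = 1608.5
  R (14, 14): total = 1226.5
Minimum is at R with total 1226.5 mi.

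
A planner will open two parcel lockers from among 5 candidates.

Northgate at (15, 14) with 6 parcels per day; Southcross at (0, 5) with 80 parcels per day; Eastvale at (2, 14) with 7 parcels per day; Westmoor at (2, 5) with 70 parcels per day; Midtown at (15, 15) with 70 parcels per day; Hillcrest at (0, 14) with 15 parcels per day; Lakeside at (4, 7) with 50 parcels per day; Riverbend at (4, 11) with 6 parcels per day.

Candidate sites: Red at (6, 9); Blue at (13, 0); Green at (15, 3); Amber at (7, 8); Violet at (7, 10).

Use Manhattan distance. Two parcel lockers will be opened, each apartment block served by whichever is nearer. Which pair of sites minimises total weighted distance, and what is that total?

{Red, Green}, total 2718

Evaluate every pair (each demand assigned to the nearer of the two):
  {Red, Green}: total = 2718
  {Green, Amber}: total = 2774
  {Red, Violet}: total = 2794
  {Amber, Violet}: total = 2794
  {Red, Blue}: total = 2946
  {Red, Amber}: total = 2946
  {Blue, Amber}: total = 3002
  {Green, Violet}: total = 3118
  {Blue, Violet}: total = 3194
  {Blue, Green}: total = 4738
Best pair: {Red, Green} with total 2718.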